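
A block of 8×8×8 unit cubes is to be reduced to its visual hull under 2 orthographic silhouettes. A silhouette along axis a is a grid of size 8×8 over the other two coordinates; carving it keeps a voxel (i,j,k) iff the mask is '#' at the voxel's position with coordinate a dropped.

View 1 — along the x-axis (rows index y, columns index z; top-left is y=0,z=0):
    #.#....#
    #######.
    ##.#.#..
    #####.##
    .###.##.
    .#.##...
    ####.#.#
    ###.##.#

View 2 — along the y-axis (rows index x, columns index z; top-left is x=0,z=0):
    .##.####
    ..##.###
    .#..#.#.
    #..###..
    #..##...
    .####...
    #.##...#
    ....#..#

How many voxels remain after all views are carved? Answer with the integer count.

start: 8×8×8 = 512 voxels
[1] x-view keeps 41 columns → grid now 328
[2] y-view keeps 31 columns → grid now 157

voxel count = 157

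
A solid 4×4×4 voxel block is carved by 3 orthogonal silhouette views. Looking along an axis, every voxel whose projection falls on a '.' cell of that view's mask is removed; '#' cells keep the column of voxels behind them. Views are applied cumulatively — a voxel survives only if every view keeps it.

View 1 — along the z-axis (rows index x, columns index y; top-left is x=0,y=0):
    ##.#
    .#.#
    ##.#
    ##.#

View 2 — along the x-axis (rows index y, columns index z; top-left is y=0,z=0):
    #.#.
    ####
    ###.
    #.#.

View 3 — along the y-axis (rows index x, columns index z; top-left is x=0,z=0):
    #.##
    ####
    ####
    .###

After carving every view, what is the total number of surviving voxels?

full grid |V| = 64
carve view 1 (along z, XY-mask fill 11/16): 44 voxels remain
carve view 2 (along x, YZ-mask fill 11/16): 30 voxels remain
carve view 3 (along y, XZ-mask fill 14/16): 26 voxels remain

26 voxels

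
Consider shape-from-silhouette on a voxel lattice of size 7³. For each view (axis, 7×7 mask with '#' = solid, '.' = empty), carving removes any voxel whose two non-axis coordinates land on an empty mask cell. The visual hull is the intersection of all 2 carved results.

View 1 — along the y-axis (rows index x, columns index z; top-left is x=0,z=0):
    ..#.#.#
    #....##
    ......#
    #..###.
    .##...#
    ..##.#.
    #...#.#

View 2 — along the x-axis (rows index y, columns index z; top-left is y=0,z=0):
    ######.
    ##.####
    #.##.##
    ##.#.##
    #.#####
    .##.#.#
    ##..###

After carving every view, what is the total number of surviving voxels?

108 voxels

initial block: 7^3 = 343
step 1: project along y, AND mask (20/49) → |grid| = 140
step 2: project along x, AND mask (37/49) → |grid| = 108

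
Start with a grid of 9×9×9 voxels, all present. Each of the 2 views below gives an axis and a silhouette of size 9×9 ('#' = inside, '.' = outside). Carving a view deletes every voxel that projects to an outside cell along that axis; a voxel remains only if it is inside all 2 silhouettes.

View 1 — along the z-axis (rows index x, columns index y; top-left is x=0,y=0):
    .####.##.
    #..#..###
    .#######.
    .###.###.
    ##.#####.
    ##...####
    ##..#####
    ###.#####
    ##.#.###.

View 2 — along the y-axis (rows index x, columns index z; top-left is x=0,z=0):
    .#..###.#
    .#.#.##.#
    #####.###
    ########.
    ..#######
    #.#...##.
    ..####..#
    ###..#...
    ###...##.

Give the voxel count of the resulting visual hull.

|visual hull| = 329

start: 9×9×9 = 729 voxels
after view 1 [z-axis, 58 of 81 cells solid] → remaining = 522
after view 2 [y-axis, 51 of 81 cells solid] → remaining = 329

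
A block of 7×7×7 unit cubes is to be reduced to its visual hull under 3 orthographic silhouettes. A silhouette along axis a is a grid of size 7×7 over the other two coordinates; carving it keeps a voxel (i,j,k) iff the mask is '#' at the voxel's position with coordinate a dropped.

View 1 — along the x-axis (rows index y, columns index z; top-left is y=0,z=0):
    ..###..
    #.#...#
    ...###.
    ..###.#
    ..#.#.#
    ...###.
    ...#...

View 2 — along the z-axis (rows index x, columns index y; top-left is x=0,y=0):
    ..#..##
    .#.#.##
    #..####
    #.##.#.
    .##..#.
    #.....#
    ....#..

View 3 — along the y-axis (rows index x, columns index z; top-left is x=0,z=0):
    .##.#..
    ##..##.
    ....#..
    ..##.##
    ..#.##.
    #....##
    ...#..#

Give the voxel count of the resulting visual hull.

voxel count = 25

full grid |V| = 343
V1 x: intersect with YZ mask (20 set) -- 140 left
V2 z: intersect with XY mask (22 set) -- 61 left
V3 y: intersect with XZ mask (20 set) -- 25 left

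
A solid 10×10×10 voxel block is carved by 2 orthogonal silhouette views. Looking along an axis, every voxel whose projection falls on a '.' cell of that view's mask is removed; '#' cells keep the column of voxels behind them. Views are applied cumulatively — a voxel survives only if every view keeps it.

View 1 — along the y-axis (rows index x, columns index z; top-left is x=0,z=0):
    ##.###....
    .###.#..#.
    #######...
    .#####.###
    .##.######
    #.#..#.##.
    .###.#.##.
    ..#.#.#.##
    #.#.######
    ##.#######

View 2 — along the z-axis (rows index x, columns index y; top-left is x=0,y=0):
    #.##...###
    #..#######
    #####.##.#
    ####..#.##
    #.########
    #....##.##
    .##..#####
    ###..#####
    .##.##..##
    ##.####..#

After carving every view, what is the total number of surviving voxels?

voxel count = 472

initial block: 10^3 = 1000
step 1: project along y, AND mask (66/100) → |grid| = 660
step 2: project along z, AND mask (71/100) → |grid| = 472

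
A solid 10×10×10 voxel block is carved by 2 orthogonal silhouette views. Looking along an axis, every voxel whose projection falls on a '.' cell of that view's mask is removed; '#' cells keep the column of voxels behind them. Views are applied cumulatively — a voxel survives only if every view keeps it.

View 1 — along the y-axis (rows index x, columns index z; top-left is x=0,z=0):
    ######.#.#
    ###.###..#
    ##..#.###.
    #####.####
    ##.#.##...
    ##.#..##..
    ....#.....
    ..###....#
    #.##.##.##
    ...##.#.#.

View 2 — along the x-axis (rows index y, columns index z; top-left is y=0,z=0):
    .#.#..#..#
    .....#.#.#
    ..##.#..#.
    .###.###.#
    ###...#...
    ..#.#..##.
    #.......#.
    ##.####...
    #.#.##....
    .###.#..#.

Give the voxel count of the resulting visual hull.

|visual hull| = 239

start: 10×10×10 = 1000 voxels
V1 y: intersect with XZ mask (56 set) -- 560 left
V2 x: intersect with YZ mask (43 set) -- 239 left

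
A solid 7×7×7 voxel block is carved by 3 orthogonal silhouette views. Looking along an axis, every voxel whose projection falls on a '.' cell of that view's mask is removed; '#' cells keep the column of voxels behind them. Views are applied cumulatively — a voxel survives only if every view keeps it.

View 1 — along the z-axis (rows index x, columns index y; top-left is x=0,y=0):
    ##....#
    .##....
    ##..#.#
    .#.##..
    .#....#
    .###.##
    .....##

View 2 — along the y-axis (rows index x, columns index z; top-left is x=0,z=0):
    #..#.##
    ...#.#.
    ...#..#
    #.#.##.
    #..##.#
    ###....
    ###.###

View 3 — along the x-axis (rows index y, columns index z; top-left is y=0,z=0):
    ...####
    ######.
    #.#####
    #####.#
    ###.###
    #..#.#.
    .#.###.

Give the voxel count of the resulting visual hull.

start: 7×7×7 = 343 voxels
V1 z: intersect with XY mask (21 set) -- 147 left
V2 y: intersect with XZ mask (25 set) -- 71 left
V3 x: intersect with YZ mask (35 set) -- 48 left

48 voxels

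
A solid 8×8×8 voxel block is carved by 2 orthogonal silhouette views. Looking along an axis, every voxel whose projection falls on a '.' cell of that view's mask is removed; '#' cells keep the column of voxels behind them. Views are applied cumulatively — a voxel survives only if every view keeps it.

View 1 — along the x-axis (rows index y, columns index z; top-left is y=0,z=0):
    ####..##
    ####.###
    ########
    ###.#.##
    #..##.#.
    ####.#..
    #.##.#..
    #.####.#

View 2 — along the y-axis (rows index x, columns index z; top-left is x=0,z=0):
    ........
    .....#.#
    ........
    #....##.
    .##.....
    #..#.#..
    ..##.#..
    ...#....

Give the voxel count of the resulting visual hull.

start: 8×8×8 = 512 voxels
carve view 1 (along x, YZ-mask fill 46/64): 368 voxels remain
carve view 2 (along y, XZ-mask fill 14/64): 86 voxels remain

voxel count = 86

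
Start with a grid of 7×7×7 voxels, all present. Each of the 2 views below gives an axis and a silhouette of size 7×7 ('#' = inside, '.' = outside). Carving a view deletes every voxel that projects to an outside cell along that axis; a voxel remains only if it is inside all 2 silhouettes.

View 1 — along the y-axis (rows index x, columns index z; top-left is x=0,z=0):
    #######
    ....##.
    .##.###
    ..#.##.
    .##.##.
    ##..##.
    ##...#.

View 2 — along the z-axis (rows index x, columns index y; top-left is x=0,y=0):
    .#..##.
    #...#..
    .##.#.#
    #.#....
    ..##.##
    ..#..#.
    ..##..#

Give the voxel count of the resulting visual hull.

84 voxels

before carving: 343 voxels (7×7×7)
step 1: project along y, AND mask (28/49) → |grid| = 196
step 2: project along z, AND mask (20/49) → |grid| = 84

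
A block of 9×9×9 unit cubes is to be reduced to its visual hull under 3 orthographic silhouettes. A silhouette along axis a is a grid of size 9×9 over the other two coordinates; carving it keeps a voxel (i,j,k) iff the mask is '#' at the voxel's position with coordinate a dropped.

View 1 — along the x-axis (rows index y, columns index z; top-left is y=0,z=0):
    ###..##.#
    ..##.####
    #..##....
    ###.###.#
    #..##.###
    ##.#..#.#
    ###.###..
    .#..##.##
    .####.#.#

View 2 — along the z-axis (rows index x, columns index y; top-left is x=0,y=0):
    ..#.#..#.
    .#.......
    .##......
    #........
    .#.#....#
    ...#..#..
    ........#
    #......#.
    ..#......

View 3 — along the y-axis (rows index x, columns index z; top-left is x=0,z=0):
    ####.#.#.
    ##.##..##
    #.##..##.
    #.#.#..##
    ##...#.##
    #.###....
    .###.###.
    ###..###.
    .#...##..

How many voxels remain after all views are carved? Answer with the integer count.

47 voxels

before carving: 729 voxels (9×9×9)
carve view 1 (along x, YZ-mask fill 50/81): 450 voxels remain
carve view 2 (along z, XY-mask fill 16/81): 87 voxels remain
carve view 3 (along y, XZ-mask fill 46/81): 47 voxels remain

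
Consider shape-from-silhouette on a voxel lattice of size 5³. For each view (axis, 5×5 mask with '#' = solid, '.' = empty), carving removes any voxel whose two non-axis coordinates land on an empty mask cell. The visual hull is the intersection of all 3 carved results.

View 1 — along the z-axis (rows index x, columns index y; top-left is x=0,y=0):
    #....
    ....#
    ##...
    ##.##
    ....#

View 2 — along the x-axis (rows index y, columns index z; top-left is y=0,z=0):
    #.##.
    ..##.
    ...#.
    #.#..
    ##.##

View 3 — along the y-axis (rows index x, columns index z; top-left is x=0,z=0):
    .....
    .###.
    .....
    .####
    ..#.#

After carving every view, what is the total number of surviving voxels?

start: 5×5×5 = 125 voxels
V1 z: intersect with XY mask (9 set) -- 45 left
V2 x: intersect with YZ mask (12 set) -- 27 left
V3 y: intersect with XZ mask (9 set) -- 11 left

11 voxels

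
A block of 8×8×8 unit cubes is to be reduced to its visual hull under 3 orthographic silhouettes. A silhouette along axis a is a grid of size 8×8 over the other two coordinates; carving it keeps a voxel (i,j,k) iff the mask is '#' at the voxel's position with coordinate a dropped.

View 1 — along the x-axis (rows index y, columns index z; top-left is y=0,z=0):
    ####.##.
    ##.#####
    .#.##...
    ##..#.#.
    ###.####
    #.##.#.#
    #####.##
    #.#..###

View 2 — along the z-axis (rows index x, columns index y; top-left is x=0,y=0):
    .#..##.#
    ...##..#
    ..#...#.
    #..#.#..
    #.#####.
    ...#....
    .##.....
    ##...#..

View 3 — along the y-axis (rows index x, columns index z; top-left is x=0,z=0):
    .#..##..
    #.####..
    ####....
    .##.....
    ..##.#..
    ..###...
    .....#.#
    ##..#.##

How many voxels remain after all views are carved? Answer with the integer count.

|visual hull| = 51

initial block: 8^3 = 512
V1 x: intersect with YZ mask (44 set) -- 352 left
V2 z: intersect with XY mask (24 set) -- 129 left
V3 y: intersect with XZ mask (27 set) -- 51 left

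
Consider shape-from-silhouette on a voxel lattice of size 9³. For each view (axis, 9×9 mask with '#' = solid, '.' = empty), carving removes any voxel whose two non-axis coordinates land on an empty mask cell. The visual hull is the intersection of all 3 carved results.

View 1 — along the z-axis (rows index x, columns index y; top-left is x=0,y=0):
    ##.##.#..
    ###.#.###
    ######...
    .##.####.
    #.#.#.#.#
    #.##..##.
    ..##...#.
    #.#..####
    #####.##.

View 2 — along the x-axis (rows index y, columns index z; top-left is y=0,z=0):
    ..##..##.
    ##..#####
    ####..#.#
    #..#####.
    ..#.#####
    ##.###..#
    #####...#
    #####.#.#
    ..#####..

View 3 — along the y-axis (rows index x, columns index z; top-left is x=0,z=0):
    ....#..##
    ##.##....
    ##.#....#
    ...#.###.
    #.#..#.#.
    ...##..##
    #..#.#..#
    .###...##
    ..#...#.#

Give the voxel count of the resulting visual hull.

remaining voxels: 126

start: 9×9×9 = 729 voxels
carve view 1 (along z, XY-mask fill 50/81): 450 voxels remain
carve view 2 (along x, YZ-mask fill 53/81): 294 voxels remain
carve view 3 (along y, XZ-mask fill 35/81): 126 voxels remain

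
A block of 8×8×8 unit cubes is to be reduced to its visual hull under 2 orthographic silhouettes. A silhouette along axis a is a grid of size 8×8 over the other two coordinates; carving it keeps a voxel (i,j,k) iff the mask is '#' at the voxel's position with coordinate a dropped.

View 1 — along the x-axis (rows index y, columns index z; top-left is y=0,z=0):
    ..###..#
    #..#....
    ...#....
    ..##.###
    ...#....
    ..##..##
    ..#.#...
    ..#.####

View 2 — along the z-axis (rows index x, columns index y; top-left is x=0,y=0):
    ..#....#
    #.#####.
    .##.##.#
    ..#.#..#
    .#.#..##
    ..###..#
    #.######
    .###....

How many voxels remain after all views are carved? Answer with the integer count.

full grid |V| = 512
[1] x-view keeps 24 columns → grid now 192
[2] z-view keeps 34 columns → grid now 99

voxel count = 99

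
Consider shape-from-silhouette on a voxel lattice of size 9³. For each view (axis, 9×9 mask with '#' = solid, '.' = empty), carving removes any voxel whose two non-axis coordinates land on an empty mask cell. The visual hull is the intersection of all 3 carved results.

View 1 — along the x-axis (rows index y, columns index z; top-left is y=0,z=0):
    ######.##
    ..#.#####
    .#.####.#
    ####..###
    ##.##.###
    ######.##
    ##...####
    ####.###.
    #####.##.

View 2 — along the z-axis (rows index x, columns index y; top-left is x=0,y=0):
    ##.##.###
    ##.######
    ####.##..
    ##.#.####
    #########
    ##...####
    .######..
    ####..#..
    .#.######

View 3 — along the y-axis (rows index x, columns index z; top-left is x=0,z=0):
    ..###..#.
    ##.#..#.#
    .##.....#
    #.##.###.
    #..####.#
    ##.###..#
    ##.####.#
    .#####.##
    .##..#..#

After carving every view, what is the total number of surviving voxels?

|visual hull| = 247

initial block: 9^3 = 729
carve view 1 (along x, YZ-mask fill 62/81): 558 voxels remain
carve view 2 (along z, XY-mask fill 61/81): 419 voxels remain
carve view 3 (along y, XZ-mask fill 48/81): 247 voxels remain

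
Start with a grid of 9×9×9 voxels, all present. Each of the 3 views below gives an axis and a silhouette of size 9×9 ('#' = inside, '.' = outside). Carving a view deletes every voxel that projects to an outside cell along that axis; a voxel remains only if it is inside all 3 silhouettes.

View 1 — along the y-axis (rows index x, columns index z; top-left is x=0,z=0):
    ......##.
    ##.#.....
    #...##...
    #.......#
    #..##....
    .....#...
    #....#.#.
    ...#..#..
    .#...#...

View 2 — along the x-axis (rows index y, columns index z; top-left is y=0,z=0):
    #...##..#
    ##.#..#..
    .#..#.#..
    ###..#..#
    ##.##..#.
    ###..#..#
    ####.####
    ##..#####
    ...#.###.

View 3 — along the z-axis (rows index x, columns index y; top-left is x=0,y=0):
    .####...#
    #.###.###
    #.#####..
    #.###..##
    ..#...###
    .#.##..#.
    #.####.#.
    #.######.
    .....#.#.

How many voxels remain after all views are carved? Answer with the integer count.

voxel count = 65

initial block: 9^3 = 729
after view 1 [y-axis, 21 of 81 cells solid] → remaining = 189
after view 2 [x-axis, 45 of 81 cells solid] → remaining = 116
after view 3 [z-axis, 47 of 81 cells solid] → remaining = 65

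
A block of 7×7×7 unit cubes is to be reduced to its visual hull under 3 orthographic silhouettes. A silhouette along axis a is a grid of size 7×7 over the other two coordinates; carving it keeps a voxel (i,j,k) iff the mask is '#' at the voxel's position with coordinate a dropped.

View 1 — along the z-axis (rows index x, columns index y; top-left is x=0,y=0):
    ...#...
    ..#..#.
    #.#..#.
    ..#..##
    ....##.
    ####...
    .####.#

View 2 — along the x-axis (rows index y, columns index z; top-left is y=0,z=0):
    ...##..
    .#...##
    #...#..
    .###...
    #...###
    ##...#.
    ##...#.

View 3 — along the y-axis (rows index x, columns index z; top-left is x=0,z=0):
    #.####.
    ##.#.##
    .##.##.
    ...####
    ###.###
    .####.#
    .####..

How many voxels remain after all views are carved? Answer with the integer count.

before carving: 343 voxels (7×7×7)
V1 z: intersect with XY mask (20 set) -- 140 left
V2 x: intersect with YZ mask (20 set) -- 55 left
V3 y: intersect with XZ mask (33 set) -- 35 left

remaining voxels: 35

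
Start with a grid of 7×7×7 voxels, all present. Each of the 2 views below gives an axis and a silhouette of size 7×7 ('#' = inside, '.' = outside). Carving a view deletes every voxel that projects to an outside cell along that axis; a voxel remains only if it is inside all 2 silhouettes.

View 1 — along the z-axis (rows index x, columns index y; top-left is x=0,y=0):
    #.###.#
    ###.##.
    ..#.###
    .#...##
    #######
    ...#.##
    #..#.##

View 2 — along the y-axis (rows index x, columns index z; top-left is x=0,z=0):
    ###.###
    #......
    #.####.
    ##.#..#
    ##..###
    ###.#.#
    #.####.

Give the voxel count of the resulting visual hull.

initial block: 7^3 = 343
[1] z-view keeps 31 columns → grid now 217
[2] y-view keeps 31 columns → grid now 137

137 voxels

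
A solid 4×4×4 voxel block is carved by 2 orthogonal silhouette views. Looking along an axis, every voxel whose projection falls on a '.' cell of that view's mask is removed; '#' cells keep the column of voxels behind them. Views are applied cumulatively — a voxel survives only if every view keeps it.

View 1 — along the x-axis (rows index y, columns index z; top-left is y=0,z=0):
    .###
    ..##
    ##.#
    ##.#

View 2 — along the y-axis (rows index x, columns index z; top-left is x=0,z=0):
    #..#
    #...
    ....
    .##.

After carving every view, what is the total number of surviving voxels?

full grid |V| = 64
  1. axis=0 (YZ plane), |mask|=11  ⇒  voxels=44
  2. axis=1 (XZ plane), |mask|=5  ⇒  voxels=13

voxel count = 13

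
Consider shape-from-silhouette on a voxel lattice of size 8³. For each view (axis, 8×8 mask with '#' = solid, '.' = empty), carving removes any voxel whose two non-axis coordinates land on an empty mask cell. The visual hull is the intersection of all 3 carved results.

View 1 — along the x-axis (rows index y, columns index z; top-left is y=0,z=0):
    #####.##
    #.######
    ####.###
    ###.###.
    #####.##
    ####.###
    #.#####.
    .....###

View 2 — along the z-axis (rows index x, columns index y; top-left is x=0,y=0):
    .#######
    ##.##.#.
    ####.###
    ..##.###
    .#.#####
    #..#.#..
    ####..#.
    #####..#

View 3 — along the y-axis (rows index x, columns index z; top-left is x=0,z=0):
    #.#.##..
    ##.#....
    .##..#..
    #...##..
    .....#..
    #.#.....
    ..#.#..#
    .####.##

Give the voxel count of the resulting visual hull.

112 voxels

start: 8×8×8 = 512 voxels
  1. axis=0 (YZ plane), |mask|=50  ⇒  voxels=400
  2. axis=2 (XY plane), |mask|=44  ⇒  voxels=274
  3. axis=1 (XZ plane), |mask|=25  ⇒  voxels=112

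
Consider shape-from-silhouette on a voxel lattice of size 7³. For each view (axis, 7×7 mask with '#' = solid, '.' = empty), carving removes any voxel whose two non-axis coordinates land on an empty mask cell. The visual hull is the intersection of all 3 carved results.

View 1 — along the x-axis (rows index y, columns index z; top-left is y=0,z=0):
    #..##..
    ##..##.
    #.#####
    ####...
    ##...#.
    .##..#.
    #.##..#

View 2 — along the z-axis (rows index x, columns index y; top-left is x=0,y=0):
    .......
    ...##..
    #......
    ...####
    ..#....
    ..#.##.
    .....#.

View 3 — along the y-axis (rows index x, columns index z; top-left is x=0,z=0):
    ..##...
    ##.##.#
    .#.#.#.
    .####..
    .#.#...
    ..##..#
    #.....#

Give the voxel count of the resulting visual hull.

initial block: 7^3 = 343
step 1: project along x, AND mask (27/49) → |grid| = 189
step 2: project along z, AND mask (12/49) → |grid| = 45
step 3: project along y, AND mask (21/49) → |grid| = 19

remaining voxels: 19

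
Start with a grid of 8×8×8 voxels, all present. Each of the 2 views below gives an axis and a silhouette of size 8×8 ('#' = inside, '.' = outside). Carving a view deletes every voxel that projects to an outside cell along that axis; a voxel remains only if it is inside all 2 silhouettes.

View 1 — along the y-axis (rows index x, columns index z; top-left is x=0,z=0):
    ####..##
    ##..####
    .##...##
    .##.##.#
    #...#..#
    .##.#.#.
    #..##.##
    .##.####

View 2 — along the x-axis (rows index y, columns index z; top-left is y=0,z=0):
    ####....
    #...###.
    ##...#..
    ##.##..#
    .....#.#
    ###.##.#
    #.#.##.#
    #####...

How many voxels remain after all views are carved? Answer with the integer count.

before carving: 512 voxels (8×8×8)
[1] y-view keeps 39 columns → grid now 312
[2] x-view keeps 34 columns → grid now 163

voxel count = 163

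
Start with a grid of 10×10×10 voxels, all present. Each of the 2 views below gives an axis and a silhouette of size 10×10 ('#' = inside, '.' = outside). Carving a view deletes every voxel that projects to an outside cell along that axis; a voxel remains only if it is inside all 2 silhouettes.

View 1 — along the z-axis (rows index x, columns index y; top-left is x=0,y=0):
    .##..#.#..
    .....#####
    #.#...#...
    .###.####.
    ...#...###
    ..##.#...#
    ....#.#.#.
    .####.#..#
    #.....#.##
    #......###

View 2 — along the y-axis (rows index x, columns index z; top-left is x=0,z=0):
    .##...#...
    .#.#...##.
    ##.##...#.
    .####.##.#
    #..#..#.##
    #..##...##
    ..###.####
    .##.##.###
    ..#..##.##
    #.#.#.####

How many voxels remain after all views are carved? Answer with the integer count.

before carving: 1000 voxels (10×10×10)
[1] z-view keeps 44 columns → grid now 440
[2] y-view keeps 55 columns → grid now 247

|visual hull| = 247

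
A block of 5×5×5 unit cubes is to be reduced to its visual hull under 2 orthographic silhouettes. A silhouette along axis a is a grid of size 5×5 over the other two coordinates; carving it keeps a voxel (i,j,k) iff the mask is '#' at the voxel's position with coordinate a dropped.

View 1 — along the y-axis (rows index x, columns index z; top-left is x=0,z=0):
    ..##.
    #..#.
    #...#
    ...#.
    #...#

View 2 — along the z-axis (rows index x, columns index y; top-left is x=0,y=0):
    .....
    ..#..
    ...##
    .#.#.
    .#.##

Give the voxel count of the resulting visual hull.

|visual hull| = 14

start: 5×5×5 = 125 voxels
carve view 1 (along y, XZ-mask fill 9/25): 45 voxels remain
carve view 2 (along z, XY-mask fill 8/25): 14 voxels remain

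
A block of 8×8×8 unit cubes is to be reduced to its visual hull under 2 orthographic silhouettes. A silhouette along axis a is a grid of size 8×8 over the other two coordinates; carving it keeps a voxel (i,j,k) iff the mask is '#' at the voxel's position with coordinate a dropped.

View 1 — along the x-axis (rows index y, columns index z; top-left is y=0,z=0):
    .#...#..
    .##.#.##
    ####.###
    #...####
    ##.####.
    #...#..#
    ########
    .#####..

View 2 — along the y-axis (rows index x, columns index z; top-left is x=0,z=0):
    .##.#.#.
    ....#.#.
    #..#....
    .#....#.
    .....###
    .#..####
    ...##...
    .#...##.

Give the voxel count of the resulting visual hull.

123 voxels

initial block: 8^3 = 512
carve view 1 (along x, YZ-mask fill 41/64): 328 voxels remain
carve view 2 (along y, XZ-mask fill 23/64): 123 voxels remain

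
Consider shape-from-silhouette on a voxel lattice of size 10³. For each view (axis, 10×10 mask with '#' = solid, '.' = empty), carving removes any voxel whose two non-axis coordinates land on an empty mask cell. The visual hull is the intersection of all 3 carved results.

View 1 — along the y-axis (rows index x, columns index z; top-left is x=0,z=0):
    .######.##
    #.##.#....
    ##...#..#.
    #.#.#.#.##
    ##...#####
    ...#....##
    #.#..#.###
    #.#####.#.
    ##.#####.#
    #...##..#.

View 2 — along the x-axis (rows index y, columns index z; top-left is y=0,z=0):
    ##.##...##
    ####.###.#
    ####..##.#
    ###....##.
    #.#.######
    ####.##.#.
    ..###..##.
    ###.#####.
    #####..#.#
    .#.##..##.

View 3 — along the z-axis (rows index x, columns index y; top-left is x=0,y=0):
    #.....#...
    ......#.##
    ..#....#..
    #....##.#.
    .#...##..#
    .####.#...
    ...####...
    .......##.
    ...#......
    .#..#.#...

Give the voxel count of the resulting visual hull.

voxel count = 99

initial block: 10^3 = 1000
V1 y: intersect with XZ mask (57 set) -- 570 left
V2 x: intersect with YZ mask (66 set) -- 368 left
V3 z: intersect with XY mask (30 set) -- 99 left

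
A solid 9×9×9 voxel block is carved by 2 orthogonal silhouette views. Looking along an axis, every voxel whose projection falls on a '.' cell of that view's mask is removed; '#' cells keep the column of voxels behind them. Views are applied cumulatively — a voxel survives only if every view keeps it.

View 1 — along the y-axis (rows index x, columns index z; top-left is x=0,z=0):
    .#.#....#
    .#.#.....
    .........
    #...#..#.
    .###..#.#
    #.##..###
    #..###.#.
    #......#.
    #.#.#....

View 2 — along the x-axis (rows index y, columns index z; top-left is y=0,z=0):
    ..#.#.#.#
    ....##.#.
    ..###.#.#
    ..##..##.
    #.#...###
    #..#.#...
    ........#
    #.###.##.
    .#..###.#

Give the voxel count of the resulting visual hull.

114 voxels

full grid |V| = 729
carve view 1 (along y, XZ-mask fill 29/81): 261 voxels remain
carve view 2 (along x, YZ-mask fill 36/81): 114 voxels remain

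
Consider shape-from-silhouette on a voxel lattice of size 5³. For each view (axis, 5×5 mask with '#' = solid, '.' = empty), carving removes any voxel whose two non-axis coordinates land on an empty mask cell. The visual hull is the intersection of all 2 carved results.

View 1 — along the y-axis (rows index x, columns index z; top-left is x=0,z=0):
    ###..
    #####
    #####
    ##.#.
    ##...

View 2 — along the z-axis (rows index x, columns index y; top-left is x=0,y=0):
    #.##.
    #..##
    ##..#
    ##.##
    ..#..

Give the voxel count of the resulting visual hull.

remaining voxels: 53

initial block: 5^3 = 125
V1 y: intersect with XZ mask (18 set) -- 90 left
V2 z: intersect with XY mask (14 set) -- 53 left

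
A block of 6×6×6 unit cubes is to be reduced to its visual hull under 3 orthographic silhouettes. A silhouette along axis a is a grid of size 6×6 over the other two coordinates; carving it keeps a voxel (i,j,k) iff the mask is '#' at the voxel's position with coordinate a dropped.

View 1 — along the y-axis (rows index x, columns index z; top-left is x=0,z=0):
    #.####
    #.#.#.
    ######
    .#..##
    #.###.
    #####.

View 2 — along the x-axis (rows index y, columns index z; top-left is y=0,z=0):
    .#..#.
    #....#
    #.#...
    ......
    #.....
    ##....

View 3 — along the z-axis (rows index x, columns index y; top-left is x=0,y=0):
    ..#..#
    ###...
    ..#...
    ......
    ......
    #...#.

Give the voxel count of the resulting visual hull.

voxel count = 12

start: 6×6×6 = 216 voxels
step 1: project along y, AND mask (26/36) → |grid| = 156
step 2: project along x, AND mask (9/36) → |grid| = 40
step 3: project along z, AND mask (8/36) → |grid| = 12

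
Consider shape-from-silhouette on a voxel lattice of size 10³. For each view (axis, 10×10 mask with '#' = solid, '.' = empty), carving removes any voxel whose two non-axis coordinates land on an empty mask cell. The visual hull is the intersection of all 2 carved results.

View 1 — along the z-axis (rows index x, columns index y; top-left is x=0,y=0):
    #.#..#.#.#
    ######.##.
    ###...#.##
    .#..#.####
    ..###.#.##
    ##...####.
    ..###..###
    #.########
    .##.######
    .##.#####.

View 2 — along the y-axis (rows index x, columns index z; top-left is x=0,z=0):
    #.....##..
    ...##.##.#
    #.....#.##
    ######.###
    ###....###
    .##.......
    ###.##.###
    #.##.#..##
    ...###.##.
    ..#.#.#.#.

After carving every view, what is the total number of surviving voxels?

351 voxels

initial block: 10^3 = 1000
after view 1 [z-axis, 67 of 100 cells solid] → remaining = 670
after view 2 [y-axis, 52 of 100 cells solid] → remaining = 351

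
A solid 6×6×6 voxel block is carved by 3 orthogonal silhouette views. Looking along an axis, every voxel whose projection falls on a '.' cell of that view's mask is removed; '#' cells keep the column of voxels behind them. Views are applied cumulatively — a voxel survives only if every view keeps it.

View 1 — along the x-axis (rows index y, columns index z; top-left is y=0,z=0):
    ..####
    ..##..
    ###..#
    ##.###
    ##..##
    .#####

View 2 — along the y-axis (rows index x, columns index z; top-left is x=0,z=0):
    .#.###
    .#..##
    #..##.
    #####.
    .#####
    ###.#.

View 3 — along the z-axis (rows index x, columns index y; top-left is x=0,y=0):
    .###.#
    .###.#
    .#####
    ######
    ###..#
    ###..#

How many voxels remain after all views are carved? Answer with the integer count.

before carving: 216 voxels (6×6×6)
[1] x-view keeps 24 columns → grid now 144
[2] y-view keeps 24 columns → grid now 96
[3] z-view keeps 27 columns → grid now 70

voxel count = 70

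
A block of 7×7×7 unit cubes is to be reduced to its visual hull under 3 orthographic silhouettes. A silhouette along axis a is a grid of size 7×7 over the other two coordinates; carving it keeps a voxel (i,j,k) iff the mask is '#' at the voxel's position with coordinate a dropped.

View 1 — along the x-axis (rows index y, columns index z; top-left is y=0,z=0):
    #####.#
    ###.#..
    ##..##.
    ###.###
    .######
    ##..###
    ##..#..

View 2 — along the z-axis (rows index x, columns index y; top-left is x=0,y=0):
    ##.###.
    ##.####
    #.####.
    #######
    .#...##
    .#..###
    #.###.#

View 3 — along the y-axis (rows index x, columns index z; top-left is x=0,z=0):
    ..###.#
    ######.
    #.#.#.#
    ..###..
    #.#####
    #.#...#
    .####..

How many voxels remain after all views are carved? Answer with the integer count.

|visual hull| = 101

full grid |V| = 343
step 1: project along x, AND mask (34/49) → |grid| = 238
step 2: project along z, AND mask (35/49) → |grid| = 173
step 3: project along y, AND mask (30/49) → |grid| = 101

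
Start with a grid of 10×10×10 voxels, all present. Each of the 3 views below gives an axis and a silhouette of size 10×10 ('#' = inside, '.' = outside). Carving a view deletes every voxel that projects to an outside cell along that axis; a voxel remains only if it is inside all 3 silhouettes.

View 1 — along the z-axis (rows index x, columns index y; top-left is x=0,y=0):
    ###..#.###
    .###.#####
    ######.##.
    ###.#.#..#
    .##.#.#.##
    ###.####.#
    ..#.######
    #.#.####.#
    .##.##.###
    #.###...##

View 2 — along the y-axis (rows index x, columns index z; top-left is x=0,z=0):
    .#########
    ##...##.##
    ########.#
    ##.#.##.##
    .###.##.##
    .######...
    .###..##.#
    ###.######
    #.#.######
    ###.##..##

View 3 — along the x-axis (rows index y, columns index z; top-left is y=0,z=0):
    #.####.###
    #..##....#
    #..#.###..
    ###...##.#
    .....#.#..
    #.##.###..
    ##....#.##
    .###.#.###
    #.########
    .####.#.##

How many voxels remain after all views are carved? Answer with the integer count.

|visual hull| = 302

start: 10×10×10 = 1000 voxels
[1] z-view keeps 70 columns → grid now 700
[2] y-view keeps 74 columns → grid now 518
[3] x-view keeps 59 columns → grid now 302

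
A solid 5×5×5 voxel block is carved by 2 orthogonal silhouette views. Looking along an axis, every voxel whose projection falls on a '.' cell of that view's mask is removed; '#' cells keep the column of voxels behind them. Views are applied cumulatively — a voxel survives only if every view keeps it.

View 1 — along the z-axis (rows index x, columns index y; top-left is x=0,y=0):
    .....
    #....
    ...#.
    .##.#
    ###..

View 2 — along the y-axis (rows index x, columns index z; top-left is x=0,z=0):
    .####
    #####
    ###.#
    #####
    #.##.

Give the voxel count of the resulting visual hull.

before carving: 125 voxels (5×5×5)
step 1: project along z, AND mask (8/25) → |grid| = 40
step 2: project along y, AND mask (21/25) → |grid| = 33

|visual hull| = 33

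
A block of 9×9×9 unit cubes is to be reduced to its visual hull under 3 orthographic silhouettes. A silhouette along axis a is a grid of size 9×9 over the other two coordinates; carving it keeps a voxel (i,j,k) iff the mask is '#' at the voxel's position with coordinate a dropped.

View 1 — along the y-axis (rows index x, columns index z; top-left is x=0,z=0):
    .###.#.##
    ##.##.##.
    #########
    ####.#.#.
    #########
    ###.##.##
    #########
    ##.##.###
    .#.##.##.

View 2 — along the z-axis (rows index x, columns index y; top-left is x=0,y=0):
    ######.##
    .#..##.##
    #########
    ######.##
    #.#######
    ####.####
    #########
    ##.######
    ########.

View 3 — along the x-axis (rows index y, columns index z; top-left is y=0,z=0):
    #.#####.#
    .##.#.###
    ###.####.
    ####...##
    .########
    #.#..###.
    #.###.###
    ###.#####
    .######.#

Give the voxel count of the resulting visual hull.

|visual hull| = 381

start: 9×9×9 = 729 voxels
  1. axis=1 (XZ plane), |mask|=64  ⇒  voxels=576
  2. axis=2 (XY plane), |mask|=71  ⇒  voxels=512
  3. axis=0 (YZ plane), |mask|=61  ⇒  voxels=381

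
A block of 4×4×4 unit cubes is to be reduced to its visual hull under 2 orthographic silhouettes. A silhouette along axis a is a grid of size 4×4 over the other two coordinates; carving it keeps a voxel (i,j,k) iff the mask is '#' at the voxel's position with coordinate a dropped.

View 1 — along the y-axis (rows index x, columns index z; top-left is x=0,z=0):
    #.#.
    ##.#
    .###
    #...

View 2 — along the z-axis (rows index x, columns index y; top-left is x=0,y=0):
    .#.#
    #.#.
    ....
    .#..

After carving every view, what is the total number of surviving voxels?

|visual hull| = 11

before carving: 64 voxels (4×4×4)
V1 y: intersect with XZ mask (9 set) -- 36 left
V2 z: intersect with XY mask (5 set) -- 11 left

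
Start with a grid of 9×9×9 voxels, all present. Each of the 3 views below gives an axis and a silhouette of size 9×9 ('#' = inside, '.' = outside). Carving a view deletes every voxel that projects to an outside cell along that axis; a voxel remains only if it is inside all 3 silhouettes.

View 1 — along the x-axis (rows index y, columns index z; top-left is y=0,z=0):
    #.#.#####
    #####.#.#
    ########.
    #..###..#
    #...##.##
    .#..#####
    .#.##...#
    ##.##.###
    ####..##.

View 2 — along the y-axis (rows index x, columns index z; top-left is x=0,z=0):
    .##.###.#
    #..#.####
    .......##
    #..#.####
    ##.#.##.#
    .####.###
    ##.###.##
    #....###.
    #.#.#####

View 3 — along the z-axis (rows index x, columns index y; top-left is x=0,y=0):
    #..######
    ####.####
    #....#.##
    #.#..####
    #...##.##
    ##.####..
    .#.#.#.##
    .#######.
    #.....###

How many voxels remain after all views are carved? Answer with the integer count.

remaining voxels: 197

before carving: 729 voxels (9×9×9)
  1. axis=0 (YZ plane), |mask|=55  ⇒  voxels=495
  2. axis=1 (XZ plane), |mask|=51  ⇒  voxels=315
  3. axis=2 (XY plane), |mask|=52  ⇒  voxels=197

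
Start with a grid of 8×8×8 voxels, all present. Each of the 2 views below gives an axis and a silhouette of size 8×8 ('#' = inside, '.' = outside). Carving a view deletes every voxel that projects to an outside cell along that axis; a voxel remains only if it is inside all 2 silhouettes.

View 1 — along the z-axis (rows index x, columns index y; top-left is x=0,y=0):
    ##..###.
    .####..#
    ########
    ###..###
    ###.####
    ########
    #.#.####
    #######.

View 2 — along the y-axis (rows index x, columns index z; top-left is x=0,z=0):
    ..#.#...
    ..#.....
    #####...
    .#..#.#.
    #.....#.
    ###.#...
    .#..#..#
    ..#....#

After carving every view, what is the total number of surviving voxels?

before carving: 512 voxels (8×8×8)
[1] z-view keeps 52 columns → grid now 416
[2] y-view keeps 22 columns → grid now 151

remaining voxels: 151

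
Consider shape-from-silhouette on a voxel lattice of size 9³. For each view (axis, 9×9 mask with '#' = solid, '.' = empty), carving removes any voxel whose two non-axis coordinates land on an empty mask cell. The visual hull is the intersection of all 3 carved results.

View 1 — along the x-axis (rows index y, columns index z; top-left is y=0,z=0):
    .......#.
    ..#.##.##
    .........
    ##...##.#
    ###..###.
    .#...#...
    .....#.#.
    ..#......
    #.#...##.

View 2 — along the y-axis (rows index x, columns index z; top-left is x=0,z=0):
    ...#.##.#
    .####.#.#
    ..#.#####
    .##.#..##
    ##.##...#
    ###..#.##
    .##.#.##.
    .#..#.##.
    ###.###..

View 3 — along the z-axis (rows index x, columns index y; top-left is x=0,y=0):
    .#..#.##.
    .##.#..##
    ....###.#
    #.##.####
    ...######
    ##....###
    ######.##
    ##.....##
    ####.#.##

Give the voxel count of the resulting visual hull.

voxel count = 83

start: 9×9×9 = 729 voxels
carve view 1 (along x, YZ-mask fill 26/81): 234 voxels remain
carve view 2 (along y, XZ-mask fill 47/81): 136 voxels remain
carve view 3 (along z, XY-mask fill 50/81): 83 voxels remain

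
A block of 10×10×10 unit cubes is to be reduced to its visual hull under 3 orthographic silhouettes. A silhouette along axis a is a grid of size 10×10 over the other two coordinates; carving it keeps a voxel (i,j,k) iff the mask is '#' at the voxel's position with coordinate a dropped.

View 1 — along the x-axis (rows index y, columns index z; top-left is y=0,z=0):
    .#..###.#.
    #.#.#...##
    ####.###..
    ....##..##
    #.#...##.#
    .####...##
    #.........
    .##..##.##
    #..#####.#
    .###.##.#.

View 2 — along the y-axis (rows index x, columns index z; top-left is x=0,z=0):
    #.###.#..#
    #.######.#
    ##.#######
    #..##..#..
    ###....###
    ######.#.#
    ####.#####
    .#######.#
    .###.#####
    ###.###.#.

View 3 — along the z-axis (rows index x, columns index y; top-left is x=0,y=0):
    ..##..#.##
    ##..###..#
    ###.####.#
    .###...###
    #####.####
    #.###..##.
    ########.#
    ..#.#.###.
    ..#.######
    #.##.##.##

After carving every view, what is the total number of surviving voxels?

before carving: 1000 voxels (10×10×10)
  1. axis=0 (YZ plane), |mask|=52  ⇒  voxels=520
  2. axis=1 (XZ plane), |mask|=73  ⇒  voxels=376
  3. axis=2 (XY plane), |mask|=68  ⇒  voxels=256

voxel count = 256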